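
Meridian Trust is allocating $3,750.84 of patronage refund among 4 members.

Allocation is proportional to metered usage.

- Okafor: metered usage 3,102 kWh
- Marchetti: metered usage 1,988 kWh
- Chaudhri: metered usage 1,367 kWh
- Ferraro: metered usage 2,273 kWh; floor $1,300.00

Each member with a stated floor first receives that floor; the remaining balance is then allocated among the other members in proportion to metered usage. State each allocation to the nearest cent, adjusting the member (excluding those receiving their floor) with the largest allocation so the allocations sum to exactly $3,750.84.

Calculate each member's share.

Fund the minimums — Ferraro $1,300.00. Residual $2,450.84.
Residual split over remaining metered usage 6,457: Okafor 1,177.4052 → $1,177.41; Marchetti 754.5718 → $754.57; Chaudhri 518.8630 → $518.86.

Okafor: $1,177.41; Marchetti: $754.57; Chaudhri: $518.86; Ferraro: $1,300.00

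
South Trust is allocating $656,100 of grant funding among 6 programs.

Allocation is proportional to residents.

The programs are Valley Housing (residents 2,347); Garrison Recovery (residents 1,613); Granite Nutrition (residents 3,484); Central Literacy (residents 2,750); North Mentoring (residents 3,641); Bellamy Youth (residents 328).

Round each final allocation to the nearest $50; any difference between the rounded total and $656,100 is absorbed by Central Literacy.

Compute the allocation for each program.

Combined residents = 14,163.
Pro-rata amounts: Valley Housing 2,347/14,163 × $656,100 = 108,724.61; Garrison Recovery 1,613/14,163 × $656,100 = 74,722.11; Granite Nutrition 3,484/14,163 × $656,100 = 161,396.06; Central Literacy 2,750/14,163 × $656,100 = 127,393.56; North Mentoring 3,641/14,163 × $656,100 = 168,669.07; Bellamy Youth 328/14,163 × $656,100 = 15,194.58.
After rounding ($50): Valley Housing $108,700; Garrison Recovery $74,700; Granite Nutrition $161,400; Central Literacy $127,400; North Mentoring $168,650; Bellamy Youth $15,200. Sum = $656,050.
Difference $656,100 − $656,050 = +$50 applied to Central Literacy: Central Literacy becomes $127,450.

Valley Housing: $108,700 · Garrison Recovery: $74,700 · Granite Nutrition: $161,400 · Central Literacy: $127,450 · North Mentoring: $168,650 · Bellamy Youth: $15,200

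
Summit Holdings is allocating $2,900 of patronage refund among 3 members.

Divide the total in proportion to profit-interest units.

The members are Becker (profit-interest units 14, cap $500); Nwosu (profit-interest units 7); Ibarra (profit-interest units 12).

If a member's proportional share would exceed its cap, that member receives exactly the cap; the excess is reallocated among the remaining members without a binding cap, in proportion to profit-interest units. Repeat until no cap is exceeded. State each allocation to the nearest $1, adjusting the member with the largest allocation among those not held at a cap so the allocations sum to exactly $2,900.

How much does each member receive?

Total profit-interest units = 33.
Unconstrained shares: Becker 1,230.30; Nwosu 615.15; Ibarra 1,054.55.
Cap binds for Becker ($500); residual $2,400 reallocated over remaining profit-interest units 19.
Shares after redistribution: Nwosu 884.21 → $884; Ibarra 1,515.79 → $1,516.

Becker: $500 | Nwosu: $884 | Ibarra: $1,516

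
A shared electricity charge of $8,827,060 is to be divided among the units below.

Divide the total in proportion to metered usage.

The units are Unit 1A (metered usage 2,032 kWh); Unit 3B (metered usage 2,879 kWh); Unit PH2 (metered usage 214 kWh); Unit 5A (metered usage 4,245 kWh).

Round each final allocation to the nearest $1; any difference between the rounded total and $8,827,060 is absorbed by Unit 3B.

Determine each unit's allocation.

Unit 1A: $1,914,257 | Unit 3B: $2,712,177 | Unit PH2: $201,600 | Unit 5A: $3,999,026

Metered usage total: 9,370.
Unrounded shares: Unit 1A 2,032/9,370 × $8,827,060 = 1,914,256.77; Unit 3B 2,879/9,370 × $8,827,060 = 2,712,177.77; Unit PH2 214/9,370 × $8,827,060 = 201,599.88; Unit 5A 4,245/9,370 × $8,827,060 = 3,999,025.58.
At nearest $1: Unit 1A $1,914,257; Unit 3B $2,712,178; Unit PH2 $201,600; Unit 5A $3,999,026. Sum = $8,827,061.
Difference $8,827,060 − $8,827,061 = −$1 applied to Unit 3B: Unit 3B becomes $2,712,177.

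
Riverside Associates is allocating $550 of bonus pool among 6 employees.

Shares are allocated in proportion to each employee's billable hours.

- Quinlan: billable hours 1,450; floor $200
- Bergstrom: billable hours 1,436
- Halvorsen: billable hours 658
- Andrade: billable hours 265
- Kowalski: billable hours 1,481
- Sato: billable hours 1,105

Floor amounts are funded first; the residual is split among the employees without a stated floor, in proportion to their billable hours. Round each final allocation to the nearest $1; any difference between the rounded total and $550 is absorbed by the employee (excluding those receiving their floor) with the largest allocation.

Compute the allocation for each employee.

Fund the minimums — Quinlan $200. Balance $350.
Balance split over remaining billable hours 4,945: Bergstrom 101.64 → $102; Halvorsen 46.57 → $47; Andrade 18.76 → $19; Kowalski 104.82 → $105; Sato 78.21 → $78.
Rounding difference −$1 applied to Kowalski → $104.

Quinlan: $200 · Bergstrom: $102 · Halvorsen: $47 · Andrade: $19 · Kowalski: $104 · Sato: $78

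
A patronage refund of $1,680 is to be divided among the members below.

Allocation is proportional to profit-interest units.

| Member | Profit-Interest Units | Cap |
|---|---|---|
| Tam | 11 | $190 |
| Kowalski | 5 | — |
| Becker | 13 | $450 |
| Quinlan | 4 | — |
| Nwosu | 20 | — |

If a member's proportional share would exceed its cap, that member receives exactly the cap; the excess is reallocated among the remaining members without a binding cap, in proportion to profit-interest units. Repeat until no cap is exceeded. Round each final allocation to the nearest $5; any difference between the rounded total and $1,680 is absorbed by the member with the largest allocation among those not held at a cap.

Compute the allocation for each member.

Sum of profit-interest units: 53.
Unconstrained shares: Tam 348.68; Kowalski 158.49; Becker 412.08; Quinlan 126.79; Nwosu 633.96.
Capped: Tam ($190); residual $1,490 reallocated over remaining profit-interest units 42.
Capped: Becker ($450); residual $1,040 reallocated over remaining profit-interest units 29.
Remaining shares: Kowalski 179.31 → $180; Quinlan 143.45 → $145; Nwosu 717.24 → $715.

Tam: $190 | Kowalski: $180 | Becker: $450 | Quinlan: $145 | Nwosu: $715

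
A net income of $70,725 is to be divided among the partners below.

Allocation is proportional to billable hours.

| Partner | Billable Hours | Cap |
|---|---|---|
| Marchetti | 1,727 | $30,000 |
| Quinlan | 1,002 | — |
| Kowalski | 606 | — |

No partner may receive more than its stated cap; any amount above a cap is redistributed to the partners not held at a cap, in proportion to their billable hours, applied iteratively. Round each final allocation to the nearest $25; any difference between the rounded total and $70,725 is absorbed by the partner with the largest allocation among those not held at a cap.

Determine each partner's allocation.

Billable hours total: 3,335.
Unconstrained shares: Marchetti 36,624.31; Quinlan 21,249.31; Kowalski 12,851.38.
Held at cap: Marchetti ($30,000); residual $40,725 reallocated over remaining billable hours 1,608.
Shares after redistribution: Quinlan 25,377.15 → $25,375; Kowalski 15,347.85 → $15,350.

Marchetti: $30,000 | Quinlan: $25,375 | Kowalski: $15,350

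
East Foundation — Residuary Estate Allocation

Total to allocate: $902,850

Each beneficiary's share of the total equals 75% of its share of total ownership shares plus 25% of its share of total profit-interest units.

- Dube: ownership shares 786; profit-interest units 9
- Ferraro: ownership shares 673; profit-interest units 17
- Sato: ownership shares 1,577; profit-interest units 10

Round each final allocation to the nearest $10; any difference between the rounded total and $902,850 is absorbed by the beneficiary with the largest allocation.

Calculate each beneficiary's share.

Totals — ownership shares 3,036, profit-interest units 36.
Combined weights (75% ownership shares + 25% profit-interest units): Dube 0.2567; Ferraro 0.2843; Sato 0.4590.
Proportional shares: Dube 231,734.47; Ferraro 256,689.73; Sato 414,425.79.
At nearest $10: Dube $231,730; Ferraro $256,690; Sato $414,430. Sum = $902,850.
Rounded total matches; no reconciliation needed.

Dube: $231,730; Ferraro: $256,690; Sato: $414,430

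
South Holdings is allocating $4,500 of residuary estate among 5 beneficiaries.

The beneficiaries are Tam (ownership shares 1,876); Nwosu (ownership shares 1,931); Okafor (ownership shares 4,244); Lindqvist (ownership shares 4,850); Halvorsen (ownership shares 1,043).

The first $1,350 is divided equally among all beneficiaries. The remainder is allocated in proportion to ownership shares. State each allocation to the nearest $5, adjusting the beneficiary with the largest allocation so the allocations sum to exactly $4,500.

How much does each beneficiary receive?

Tam: $695 · Nwosu: $705 · Okafor: $1,230 · Lindqvist: $1,365 · Halvorsen: $505

First tranche $1,350 split equally: $270 each.
Remainder $3,150 by ownership shares (total 13,944): Tam 423.80 → $425; Nwosu 436.22 → $435; Okafor 958.73 → $960; Lindqvist 1,095.63 → $1,095; Halvorsen 235.62 → $235.
Totals: Tam $270 + $425 = $695; Nwosu $270 + $435 = $705; Okafor $270 + $960 = $1,230; Lindqvist $270 + $1,095 = $1,365; Halvorsen $270 + $235 = $505.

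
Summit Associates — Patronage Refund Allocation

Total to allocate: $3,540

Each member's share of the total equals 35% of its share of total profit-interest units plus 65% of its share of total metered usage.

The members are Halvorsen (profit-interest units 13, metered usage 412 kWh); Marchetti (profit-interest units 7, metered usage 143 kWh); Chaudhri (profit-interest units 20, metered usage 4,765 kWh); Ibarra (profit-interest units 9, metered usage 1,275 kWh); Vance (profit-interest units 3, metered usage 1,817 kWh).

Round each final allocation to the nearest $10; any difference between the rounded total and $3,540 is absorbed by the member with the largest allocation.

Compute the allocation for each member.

Halvorsen: $420 · Marchetti: $210 · Chaudhri: $1,780 · Ibarra: $560 · Vance: $570

Profit-interest units total 52; metered usage total 8,412.
Composite weights (35% profit-interest units + 65% metered usage): Halvorsen 0.1193; Marchetti 0.0582; Chaudhri 0.5028; Ibarra 0.1591; Vance 0.1606.
Pro-rata amounts: Halvorsen 422.45; Marchetti 205.90; Chaudhri 1,779.95; Ibarra 563.20; Vance 568.50.
At nearest $10: Halvorsen $420; Marchetti $210; Chaudhri $1,780; Ibarra $560; Vance $570. Sum = $3,540.
Rounded total matches; no reconciliation needed.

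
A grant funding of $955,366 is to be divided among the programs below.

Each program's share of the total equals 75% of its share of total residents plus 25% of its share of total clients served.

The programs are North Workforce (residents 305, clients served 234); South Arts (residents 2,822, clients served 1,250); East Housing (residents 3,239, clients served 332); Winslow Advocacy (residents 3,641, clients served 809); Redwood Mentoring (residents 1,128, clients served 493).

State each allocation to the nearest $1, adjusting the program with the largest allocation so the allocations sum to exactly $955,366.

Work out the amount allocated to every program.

North Workforce: $37,551; South Arts: $277,344; East Housing: $233,857; Winslow Advocacy: $296,264; Redwood Mentoring: $110,350

Residents total 11,135; clients served total 3,118.
Composite weights (75% residents + 25% clients served): North Workforce 0.0393; South Arts 0.2903; East Housing 0.2448; Winslow Advocacy 0.3101; Redwood Mentoring 0.1155.
Proportional shares: North Workforce 37,551.00; South Arts 277,343.55; East Housing 233,857.43; Winslow Advocacy 296,264.28; Redwood Mentoring 110,349.74.
After rounding ($1): North Workforce $37,551; South Arts $277,344; East Housing $233,857; Winslow Advocacy $296,264; Redwood Mentoring $110,350. Sum = $955,366.
Sum already equals the total — no adjustment.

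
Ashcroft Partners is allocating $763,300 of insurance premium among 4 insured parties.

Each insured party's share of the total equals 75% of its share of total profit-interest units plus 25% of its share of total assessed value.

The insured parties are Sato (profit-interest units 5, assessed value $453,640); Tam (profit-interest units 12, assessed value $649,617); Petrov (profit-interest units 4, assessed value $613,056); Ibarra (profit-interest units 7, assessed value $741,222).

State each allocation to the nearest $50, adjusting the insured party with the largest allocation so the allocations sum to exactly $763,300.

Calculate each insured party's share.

Totals — profit-interest units 28, assessed value 2,457,535.
Combined weights (75% profit-interest units + 25% assessed value): Sato 0.1801; Tam 0.3875; Petrov 0.1695; Ibarra 0.2629.
Unrounded shares: Sato 137,452.35; Tam 295,788.50; Petrov 129,385.29; Ibarra 200,673.86.
After rounding ($50): Sato $137,450; Tam $295,800; Petrov $129,400; Ibarra $200,650. Sum = $763,300.
No rounding difference to absorb.

Sato: $137,450 | Tam: $295,800 | Petrov: $129,400 | Ibarra: $200,650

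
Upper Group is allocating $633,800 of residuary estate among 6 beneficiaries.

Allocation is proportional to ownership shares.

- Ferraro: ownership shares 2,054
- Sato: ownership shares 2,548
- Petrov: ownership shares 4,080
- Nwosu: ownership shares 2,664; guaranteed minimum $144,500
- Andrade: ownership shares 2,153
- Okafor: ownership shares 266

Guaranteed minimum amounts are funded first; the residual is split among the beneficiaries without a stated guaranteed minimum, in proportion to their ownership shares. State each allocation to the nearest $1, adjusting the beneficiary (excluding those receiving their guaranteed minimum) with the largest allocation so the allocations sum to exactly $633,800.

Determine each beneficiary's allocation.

Fund the minimums — Nwosu $144,500. Balance $489,300.
Balance split over remaining ownership shares 11,101: Ferraro 90,534.38 → $90,534; Sato 112,308.48 → $112,308; Petrov 179,834.61 → $179,835; Andrade 94,898.02 → $94,898; Okafor 11,724.51 → $11,725.

Ferraro: $90,534; Sato: $112,308; Petrov: $179,835; Nwosu: $144,500; Andrade: $94,898; Okafor: $11,725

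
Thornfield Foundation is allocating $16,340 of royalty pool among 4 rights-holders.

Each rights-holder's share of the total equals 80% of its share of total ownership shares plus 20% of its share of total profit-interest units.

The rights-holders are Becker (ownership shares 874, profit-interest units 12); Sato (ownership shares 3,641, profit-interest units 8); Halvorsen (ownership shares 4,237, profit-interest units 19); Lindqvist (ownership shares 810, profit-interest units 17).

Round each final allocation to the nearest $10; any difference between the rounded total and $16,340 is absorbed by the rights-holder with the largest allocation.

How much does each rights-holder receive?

Becker: $1,900 · Sato: $5,440 · Halvorsen: $6,900 · Lindqvist: $2,100

Totals — ownership shares 9,562, profit-interest units 56.
Combined weights (80% ownership shares + 20% profit-interest units): Becker 0.1160; Sato 0.3332; Halvorsen 0.4223; Lindqvist 0.1285.
Proportional shares: Becker 1,895.11; Sato 5,444.39; Halvorsen 6,901.10; Lindqvist 2,099.40.
After rounding ($10): Becker $1,900; Sato $5,440; Halvorsen $6,900; Lindqvist $2,100. Sum = $16,340.
No rounding difference to absorb.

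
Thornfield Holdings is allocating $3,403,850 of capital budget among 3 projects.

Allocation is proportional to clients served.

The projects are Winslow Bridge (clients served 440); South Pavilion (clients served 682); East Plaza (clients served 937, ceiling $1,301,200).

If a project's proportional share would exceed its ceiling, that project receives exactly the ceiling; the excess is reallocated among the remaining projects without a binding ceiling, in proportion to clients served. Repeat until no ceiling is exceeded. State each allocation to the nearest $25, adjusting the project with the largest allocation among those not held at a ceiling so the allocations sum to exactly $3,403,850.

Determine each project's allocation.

Combined clients served = 2,059.
Proportional shares (ignoring caps): Winslow Bridge 727,389.02; South Pavilion 1,127,452.99; East Plaza 1,549,007.99.
Held at cap: East Plaza ($1,301,200); balance $2,102,650 reallocated over remaining clients served 1,122.
Redistributed shares: Winslow Bridge 824,568.63 → $824,575; South Pavilion 1,278,081.37 → $1,278,075.

Winslow Bridge: $824,575 | South Pavilion: $1,278,075 | East Plaza: $1,301,200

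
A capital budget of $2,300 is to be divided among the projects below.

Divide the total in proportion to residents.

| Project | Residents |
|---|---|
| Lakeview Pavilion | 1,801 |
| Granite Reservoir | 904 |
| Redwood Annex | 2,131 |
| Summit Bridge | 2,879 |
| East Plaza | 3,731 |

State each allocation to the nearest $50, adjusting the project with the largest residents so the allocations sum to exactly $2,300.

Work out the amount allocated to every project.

Lakeview Pavilion: $350; Granite Reservoir: $200; Redwood Annex: $450; Summit Bridge: $600; East Plaza: $700

Combined residents = 11,446.
Raw shares: Lakeview Pavilion 1,801/11,446 × $2,300 = 361.90; Granite Reservoir 904/11,446 × $2,300 = 181.65; Redwood Annex 2,131/11,446 × $2,300 = 428.21; Summit Bridge 2,879/11,446 × $2,300 = 578.52; East Plaza 3,731/11,446 × $2,300 = 749.72.
At nearest $50: Lakeview Pavilion $350; Granite Reservoir $200; Redwood Annex $450; Summit Bridge $600; East Plaza $750. Sum = $2,350.
Difference $2,300 − $2,350 = −$50 applied to largest residents (East Plaza): East Plaza becomes $700.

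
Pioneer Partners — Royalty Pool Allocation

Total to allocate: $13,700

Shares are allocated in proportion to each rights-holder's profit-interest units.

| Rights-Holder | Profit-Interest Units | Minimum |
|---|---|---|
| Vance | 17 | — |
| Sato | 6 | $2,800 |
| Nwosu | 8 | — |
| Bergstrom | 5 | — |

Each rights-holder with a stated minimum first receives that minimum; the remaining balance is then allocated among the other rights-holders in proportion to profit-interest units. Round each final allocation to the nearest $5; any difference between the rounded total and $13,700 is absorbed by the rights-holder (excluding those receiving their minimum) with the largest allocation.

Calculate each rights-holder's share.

Fund the minimums — Sato $2,800. Residual $10,900.
Residual split over remaining profit-interest units 30: Vance 6,176.67 → $6,175; Nwosu 2,906.67 → $2,905; Bergstrom 1,816.67 → $1,815.
Rounding difference +$5 applied to Vance → $6,180.

Vance: $6,180 | Sato: $2,800 | Nwosu: $2,905 | Bergstrom: $1,815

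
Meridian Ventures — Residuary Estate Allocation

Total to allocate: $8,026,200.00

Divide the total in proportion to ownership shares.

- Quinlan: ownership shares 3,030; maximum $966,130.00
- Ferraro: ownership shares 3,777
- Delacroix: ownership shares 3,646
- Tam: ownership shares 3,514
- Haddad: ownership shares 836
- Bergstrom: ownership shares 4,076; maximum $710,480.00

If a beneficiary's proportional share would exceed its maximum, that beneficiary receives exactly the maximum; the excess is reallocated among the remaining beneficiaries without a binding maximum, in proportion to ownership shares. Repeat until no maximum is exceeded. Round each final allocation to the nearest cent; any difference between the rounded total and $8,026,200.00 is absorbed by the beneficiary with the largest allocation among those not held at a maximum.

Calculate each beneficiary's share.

Sum of ownership shares: 18,879.
Proportional shares (ignoring caps): Quinlan 1,288,171.3014; Ferraro 1,605,750.1669; Delacroix 1,550,056.9522; Tam 1,493,938.5984; Haddad 355,416.2403; Bergstrom 1,732,866.7408.
Cap binds for Quinlan ($966,130.00), Bergstrom ($710,480.00); remaining pool $6,349,590.00 reallocated over remaining ownership shares 11,773.
Shares after redistribution: Ferraro 2,037,067.9886 → $2,037,067.99; Delacroix 1,966,415.1142 → $1,966,415.11; Tam 1,895,222.90495 → $1,895,222.90; Haddad 450,883.9922 → $450,883.99.
Rounding difference +$0.01 applied to Ferraro → $2,037,068.00.

Quinlan: $966,130.00; Ferraro: $2,037,068.00; Delacroix: $1,966,415.11; Tam: $1,895,222.90; Haddad: $450,883.99; Bergstrom: $710,480.00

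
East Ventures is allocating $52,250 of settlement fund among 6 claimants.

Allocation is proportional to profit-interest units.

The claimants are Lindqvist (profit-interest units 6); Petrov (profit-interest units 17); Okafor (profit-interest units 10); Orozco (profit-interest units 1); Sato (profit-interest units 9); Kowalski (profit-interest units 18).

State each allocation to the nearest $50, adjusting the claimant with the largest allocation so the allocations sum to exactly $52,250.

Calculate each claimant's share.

Lindqvist: $5,150 · Petrov: $14,550 · Okafor: $8,550 · Orozco: $850 · Sato: $7,700 · Kowalski: $15,450

Combined profit-interest units = 61.
Proportional shares: Lindqvist 6/61 × $52,250 = 5,139.34; Petrov 17/61 × $52,250 = 14,561.48; Okafor 10/61 × $52,250 = 8,565.57; Orozco 1/61 × $52,250 = 856.56; Sato 9/61 × $52,250 = 7,709.02; Kowalski 18/61 × $52,250 = 15,418.03.
Rounded to nearest $50: Lindqvist $5,150; Petrov $14,550; Okafor $8,550; Orozco $850; Sato $7,700; Kowalski $15,400. Sum = $52,200.
Difference $52,250 − $52,200 = +$50 applied to largest allocation (Kowalski): Kowalski becomes $15,450.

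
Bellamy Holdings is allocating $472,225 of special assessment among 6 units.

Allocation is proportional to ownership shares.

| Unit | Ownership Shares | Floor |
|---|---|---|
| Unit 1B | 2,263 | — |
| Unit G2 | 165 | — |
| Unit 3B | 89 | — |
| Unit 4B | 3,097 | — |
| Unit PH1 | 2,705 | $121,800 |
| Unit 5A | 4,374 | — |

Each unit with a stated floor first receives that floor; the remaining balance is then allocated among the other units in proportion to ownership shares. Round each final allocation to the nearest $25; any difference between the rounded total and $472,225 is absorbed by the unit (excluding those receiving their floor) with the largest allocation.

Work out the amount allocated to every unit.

Guaranteed amounts: Unit PH1 $121,800. Remaining pool $350,425.
Remaining pool split over remaining ownership shares 9,988: Unit 1B 79,396.45 → $79,400; Unit G2 5,788.96 → $5,800; Unit 3B 3,122.53 → $3,125; Unit 4B 108,657.01 → $108,650; Unit 5A 153,460.05 → $153,450.

Unit 1B: $79,400 · Unit G2: $5,800 · Unit 3B: $3,125 · Unit 4B: $108,650 · Unit PH1: $121,800 · Unit 5A: $153,450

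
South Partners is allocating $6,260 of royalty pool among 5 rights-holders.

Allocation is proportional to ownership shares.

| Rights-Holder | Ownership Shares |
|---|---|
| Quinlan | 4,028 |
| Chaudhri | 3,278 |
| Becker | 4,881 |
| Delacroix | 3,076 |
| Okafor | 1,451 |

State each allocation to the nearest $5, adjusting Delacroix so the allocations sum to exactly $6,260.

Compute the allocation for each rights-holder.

Combined ownership shares = 16,714.
Pro-rata amounts: Quinlan 4,028/16,714 × $6,260 = 1,508.63; Chaudhri 3,278/16,714 × $6,260 = 1,227.73; Becker 4,881/16,714 × $6,260 = 1,828.11; Delacroix 3,076/16,714 × $6,260 = 1,152.07; Okafor 1,451/16,714 × $6,260 = 543.45.
At nearest $5: Quinlan $1,510; Chaudhri $1,230; Becker $1,830; Delacroix $1,150; Okafor $545. Sum = $6,265.
Difference $6,260 − $6,265 = −$5 applied to Delacroix: Delacroix becomes $1,145.

Quinlan: $1,510; Chaudhri: $1,230; Becker: $1,830; Delacroix: $1,145; Okafor: $545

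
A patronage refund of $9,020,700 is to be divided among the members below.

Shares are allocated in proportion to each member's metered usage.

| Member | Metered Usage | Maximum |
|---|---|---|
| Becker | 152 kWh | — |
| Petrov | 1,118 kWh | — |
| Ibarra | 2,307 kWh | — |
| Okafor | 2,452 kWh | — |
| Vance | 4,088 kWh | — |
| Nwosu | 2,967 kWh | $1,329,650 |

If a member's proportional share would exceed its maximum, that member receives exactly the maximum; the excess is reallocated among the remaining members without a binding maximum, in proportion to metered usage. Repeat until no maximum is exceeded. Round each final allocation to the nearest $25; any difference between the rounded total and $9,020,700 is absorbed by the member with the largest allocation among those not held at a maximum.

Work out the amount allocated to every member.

Becker: $115,550 | Petrov: $849,925 | Ibarra: $1,753,800 | Okafor: $1,864,025 | Vance: $3,107,750 | Nwosu: $1,329,650

Sum of metered usage: 13,084.
Proportional shares (ignoring caps): Becker 104,795.66; Petrov 770,799.65; Ibarra 1,590,549.90; Okafor 1,690,519.44; Vance 2,818,451.67; Nwosu 2,045,583.68.
Held at cap: Nwosu ($1,329,650); residual $7,691,050 reallocated over remaining metered usage 10,117.
Remaining shares: Becker 115,552.00 → $115,550; Petrov 849,915.38 → $849,925; Ibarra 1,753,805.71 → $1,753,800; Okafor 1,864,036.24 → $1,864,025; Vance 3,107,740.67 → $3,107,750.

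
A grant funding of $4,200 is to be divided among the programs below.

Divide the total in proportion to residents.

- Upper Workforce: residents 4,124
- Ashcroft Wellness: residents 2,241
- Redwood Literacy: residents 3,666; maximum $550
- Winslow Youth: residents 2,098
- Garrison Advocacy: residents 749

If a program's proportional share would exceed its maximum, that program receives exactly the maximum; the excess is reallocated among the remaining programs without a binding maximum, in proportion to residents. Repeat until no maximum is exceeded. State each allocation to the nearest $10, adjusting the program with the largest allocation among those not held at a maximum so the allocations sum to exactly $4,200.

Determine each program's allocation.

Sum of residents: 12,878.
Proportional shares (ignoring caps): Upper Workforce 1,344.99; Ashcroft Wellness 730.87; Redwood Literacy 1,195.62; Winslow Youth 684.24; Garrison Advocacy 244.28.
Capped: Redwood Literacy ($550); balance $3,650 reallocated over remaining residents 9,212.
Redistributed shares: Upper Workforce 1,634.02 → $1,630; Ashcroft Wellness 887.93 → $890; Winslow Youth 831.27 → $830; Garrison Advocacy 296.77 → $300.

Upper Workforce: $1,630 · Ashcroft Wellness: $890 · Redwood Literacy: $550 · Winslow Youth: $830 · Garrison Advocacy: $300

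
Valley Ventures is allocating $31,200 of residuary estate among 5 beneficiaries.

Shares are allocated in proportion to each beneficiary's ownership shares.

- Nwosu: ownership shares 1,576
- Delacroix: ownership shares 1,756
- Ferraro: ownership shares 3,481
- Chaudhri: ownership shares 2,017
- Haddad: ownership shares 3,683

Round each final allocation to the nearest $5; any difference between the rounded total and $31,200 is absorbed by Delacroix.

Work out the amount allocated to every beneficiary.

Nwosu: $3,930 · Delacroix: $4,375 · Ferraro: $8,680 · Chaudhri: $5,030 · Haddad: $9,185

Total ownership shares = 12,513.
Raw shares: Nwosu 1,576/12,513 × $31,200 = 3,929.61; Delacroix 1,756/12,513 × $31,200 = 4,378.42; Ferraro 3,481/12,513 × $31,200 = 8,679.55; Chaudhri 2,017/12,513 × $31,200 = 5,029.20; Haddad 3,683/12,513 × $31,200 = 9,183.22.
Rounded to nearest $5: Nwosu $3,930; Delacroix $4,380; Ferraro $8,680; Chaudhri $5,030; Haddad $9,185. Sum = $31,205.
Difference $31,200 − $31,205 = −$5 applied to Delacroix: Delacroix becomes $4,375.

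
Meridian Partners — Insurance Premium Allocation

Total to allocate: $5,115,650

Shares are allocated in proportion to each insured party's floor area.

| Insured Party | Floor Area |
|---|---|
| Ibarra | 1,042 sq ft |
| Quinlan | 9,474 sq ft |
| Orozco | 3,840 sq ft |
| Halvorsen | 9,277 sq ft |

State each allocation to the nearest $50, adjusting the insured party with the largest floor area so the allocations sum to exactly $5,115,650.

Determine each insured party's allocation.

Ibarra: $225,550 | Quinlan: $2,050,800 | Orozco: $831,200 | Halvorsen: $2,008,100

Total floor area = 23,633.
Proportional shares: Ibarra 1,042/23,633 × $5,115,650 = 225,553.56; Quinlan 9,474/23,633 × $5,115,650 = 2,050,762.41; Orozco 3,840/23,633 × $5,115,650 = 831,214.66; Halvorsen 9,277/23,633 × $5,115,650 = 2,008,119.37.
After rounding ($50): Ibarra $225,550; Quinlan $2,050,750; Orozco $831,200; Halvorsen $2,008,100. Sum = $5,115,600.
Difference $5,115,650 − $5,115,600 = +$50 applied to largest floor area (Quinlan): Quinlan becomes $2,050,800.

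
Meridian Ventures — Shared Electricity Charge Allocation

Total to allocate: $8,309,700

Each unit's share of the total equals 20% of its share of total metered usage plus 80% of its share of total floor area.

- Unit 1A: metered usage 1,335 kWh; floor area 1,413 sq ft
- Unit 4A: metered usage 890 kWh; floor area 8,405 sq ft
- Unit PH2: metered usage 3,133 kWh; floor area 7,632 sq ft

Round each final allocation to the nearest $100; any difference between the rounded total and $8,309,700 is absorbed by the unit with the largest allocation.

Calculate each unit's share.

Metered usage total 5,358; floor area total 17,450.
Combined weights (20% metered usage + 80% floor area): Unit 1A 0.1146; Unit 4A 0.4186; Unit PH2 0.4668.
Unrounded shares: Unit 1A 952,386.32; Unit 4A 3,478,032.12; Unit PH2 3,879,281.56.
Rounded to nearest $100: Unit 1A $952,400; Unit 4A $3,478,000; Unit PH2 $3,879,300. Sum = $8,309,700.
Rounded total matches; no reconciliation needed.

Unit 1A: $952,400; Unit 4A: $3,478,000; Unit PH2: $3,879,300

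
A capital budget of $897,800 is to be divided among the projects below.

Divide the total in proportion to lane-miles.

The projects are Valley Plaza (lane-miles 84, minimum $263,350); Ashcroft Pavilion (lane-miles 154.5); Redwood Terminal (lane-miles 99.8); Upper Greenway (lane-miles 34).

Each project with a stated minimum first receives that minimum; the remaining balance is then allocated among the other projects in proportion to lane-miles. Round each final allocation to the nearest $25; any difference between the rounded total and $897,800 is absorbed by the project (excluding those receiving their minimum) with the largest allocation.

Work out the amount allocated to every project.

Minimums first: Valley Plaza $263,350. Balance $634,450.
Balance split over remaining lane-miles 288.3: Ashcroft Pavilion 340,001.82 → $340,000; Redwood Terminal 219,625.77 → $219,625; Upper Greenway 74,822.41 → $74,825.

Valley Plaza: $263,350 | Ashcroft Pavilion: $340,000 | Redwood Terminal: $219,625 | Upper Greenway: $74,825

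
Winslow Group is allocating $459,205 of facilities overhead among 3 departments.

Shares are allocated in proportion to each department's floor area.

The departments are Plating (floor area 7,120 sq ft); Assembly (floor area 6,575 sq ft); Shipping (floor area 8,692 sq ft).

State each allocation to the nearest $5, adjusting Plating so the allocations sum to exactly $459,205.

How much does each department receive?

Floor area total: 22,387.
Pro-rata amounts: Plating 7,120/22,387 × $459,205 = 146,046.35; Assembly 6,575/22,387 × $459,205 = 134,867.24; Shipping 8,692/22,387 × $459,205 = 178,291.41.
Rounded to nearest $5: Plating $146,045; Assembly $134,865; Shipping $178,290. Sum = $459,200.
Difference $459,205 − $459,200 = +$5 applied to Plating: Plating becomes $146,050.

Plating: $146,050; Assembly: $134,865; Shipping: $178,290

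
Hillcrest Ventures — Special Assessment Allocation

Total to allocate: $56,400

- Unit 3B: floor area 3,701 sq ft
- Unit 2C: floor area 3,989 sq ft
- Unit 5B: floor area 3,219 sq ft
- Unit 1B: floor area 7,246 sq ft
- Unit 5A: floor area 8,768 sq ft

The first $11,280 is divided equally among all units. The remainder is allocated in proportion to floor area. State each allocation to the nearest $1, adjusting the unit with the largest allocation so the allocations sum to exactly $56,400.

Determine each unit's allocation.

Equal tier: $11,280 ÷ 5 = $2,256 apiece.
Remainder $45,120 by floor area (total 26,923): Unit 3B 6,202.47 → $6,202; Unit 2C 6,685.13 → $6,685; Unit 5B 5,394.69 → $5,395; Unit 1B 12,143.503 → $12,144; Unit 5A 14,694.21 → $14,694.
Totals: Unit 3B $2,256 + $6,202 = $8,458; Unit 2C $2,256 + $6,685 = $8,941; Unit 5B $2,256 + $5,395 = $7,651; Unit 1B $2,256 + $12,144 = $14,400; Unit 5A $2,256 + $14,694 = $16,950.

Unit 3B: $8,458; Unit 2C: $8,941; Unit 5B: $7,651; Unit 1B: $14,400; Unit 5A: $16,950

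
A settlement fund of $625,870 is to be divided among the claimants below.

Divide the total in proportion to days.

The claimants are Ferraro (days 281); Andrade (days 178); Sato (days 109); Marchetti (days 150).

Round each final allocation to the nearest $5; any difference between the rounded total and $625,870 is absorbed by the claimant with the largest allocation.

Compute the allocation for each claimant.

Ferraro: $244,940 · Andrade: $155,160 · Sato: $95,015 · Marchetti: $130,755

Sum of days: 718.
Proportional shares: Ferraro 281/718 × $625,870 = 244,943.55; Andrade 178/718 × $625,870 = 155,159.97; Sato 109/718 × $625,870 = 95,013.69; Marchetti 150/718 × $625,870 = 130,752.79.
Rounded to nearest $5: Ferraro $244,945; Andrade $155,160; Sato $95,015; Marchetti $130,755. Sum = $625,875.
Difference $625,870 − $625,875 = −$5 applied to largest allocation (Ferraro): Ferraro becomes $244,940.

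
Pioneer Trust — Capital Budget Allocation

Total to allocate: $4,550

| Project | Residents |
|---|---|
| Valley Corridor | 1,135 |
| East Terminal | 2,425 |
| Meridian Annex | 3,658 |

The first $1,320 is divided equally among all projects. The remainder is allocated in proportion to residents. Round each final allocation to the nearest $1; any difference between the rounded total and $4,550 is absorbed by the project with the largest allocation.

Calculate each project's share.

Valley Corridor: $948 | East Terminal: $1,525 | Meridian Annex: $2,077

$1,320 shared equally gives $440 per project.
Remainder $3,230 by residents (total 7,218): Valley Corridor 507.90 → $508; East Terminal 1,085.17 → $1,085; Meridian Annex 1,636.93 → $1,637.
Totals: Valley Corridor $440 + $508 = $948; East Terminal $440 + $1,085 = $1,525; Meridian Annex $440 + $1,637 = $2,077.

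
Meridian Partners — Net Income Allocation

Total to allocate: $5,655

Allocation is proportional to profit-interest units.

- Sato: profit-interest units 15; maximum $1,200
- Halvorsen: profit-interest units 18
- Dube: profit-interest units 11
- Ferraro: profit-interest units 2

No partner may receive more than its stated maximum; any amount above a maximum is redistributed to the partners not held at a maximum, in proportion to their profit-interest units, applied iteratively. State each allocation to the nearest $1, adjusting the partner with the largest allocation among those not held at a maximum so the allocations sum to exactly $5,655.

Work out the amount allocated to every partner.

Sum of profit-interest units: 46.
Proportional shares (ignoring caps): Sato 1,844.02; Halvorsen 2,212.83; Dube 1,352.28; Ferraro 245.87.
Cap binds for Sato ($1,200); residual $4,455 reallocated over remaining profit-interest units 31.
Shares after redistribution: Halvorsen 2,586.77 → $2,587; Dube 1,580.81 → $1,581; Ferraro 287.42 → $287.

Sato: $1,200; Halvorsen: $2,587; Dube: $1,581; Ferraro: $287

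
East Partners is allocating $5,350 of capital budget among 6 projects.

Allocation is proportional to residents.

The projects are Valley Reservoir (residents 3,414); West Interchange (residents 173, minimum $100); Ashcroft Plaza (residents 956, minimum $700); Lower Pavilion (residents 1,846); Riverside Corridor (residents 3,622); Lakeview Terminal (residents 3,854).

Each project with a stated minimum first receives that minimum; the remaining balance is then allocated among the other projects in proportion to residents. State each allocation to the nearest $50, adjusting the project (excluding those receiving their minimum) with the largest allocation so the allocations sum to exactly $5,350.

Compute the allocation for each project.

Guaranteed amounts: West Interchange $100; Ashcroft Plaza $700. Residual $4,550.
Residual split over remaining residents 12,736: Valley Reservoir 1,219.67 → $1,200; Lower Pavilion 659.49 → $650; Riverside Corridor 1,293.98 → $1,300; Lakeview Terminal 1,376.86 → $1,400.

Valley Reservoir: $1,200 | West Interchange: $100 | Ashcroft Plaza: $700 | Lower Pavilion: $650 | Riverside Corridor: $1,300 | Lakeview Terminal: $1,400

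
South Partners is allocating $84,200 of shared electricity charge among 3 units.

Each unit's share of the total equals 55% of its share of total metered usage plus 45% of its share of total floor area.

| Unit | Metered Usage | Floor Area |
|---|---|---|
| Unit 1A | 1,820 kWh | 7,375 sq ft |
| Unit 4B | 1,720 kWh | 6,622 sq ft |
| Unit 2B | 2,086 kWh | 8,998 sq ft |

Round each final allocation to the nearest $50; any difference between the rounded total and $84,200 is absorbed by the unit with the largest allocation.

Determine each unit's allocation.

Metered usage total 5,626; floor area total 22,995.
Combined weights (55% metered usage + 45% floor area): Unit 1A 0.3222; Unit 4B 0.2977; Unit 2B 0.3800.
Unrounded shares: Unit 1A 27,133.35; Unit 4B 25,069.45; Unit 2B 31,997.20.
Rounded to nearest $50: Unit 1A $27,150; Unit 4B $25,050; Unit 2B $32,000. Sum = $84,200.
Rounded total matches; no reconciliation needed.

Unit 1A: $27,150; Unit 4B: $25,050; Unit 2B: $32,000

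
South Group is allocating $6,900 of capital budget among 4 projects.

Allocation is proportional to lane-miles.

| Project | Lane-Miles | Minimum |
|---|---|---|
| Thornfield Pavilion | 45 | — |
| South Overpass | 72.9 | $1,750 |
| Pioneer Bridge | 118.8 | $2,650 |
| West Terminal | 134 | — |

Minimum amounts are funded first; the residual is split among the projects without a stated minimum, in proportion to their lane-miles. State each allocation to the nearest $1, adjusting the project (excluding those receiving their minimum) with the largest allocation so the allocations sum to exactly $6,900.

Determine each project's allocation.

Guaranteed amounts: South Overpass $1,750; Pioneer Bridge $2,650. Residual $2,500.
Residual split over remaining lane-miles 179: Thornfield Pavilion 628.49 → $628; West Terminal 1,871.51 → $1,872.

Thornfield Pavilion: $628 | South Overpass: $1,750 | Pioneer Bridge: $2,650 | West Terminal: $1,872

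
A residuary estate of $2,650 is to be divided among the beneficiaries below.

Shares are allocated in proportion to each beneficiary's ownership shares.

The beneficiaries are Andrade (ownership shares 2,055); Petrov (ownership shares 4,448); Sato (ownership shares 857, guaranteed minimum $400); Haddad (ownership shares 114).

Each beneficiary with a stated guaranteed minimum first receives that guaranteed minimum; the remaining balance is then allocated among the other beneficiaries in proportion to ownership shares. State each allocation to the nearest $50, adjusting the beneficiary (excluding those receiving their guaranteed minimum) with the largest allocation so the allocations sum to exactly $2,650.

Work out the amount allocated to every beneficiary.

Guaranteed amounts: Sato $400. Remaining pool $2,250.
Remaining pool split over remaining ownership shares 6,617: Andrade 698.77 → $700; Petrov 1,512.47 → $1,500; Haddad 38.76 → $50.

Andrade: $700; Petrov: $1,500; Sato: $400; Haddad: $50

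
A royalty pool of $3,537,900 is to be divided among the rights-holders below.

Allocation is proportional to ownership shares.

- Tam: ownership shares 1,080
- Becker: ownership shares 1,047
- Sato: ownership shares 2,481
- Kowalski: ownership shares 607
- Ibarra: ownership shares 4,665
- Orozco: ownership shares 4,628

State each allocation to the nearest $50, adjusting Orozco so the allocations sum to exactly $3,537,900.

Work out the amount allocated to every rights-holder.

Tam: $263,350; Becker: $255,300; Sato: $605,000; Kowalski: $148,000; Ibarra: $1,137,600; Orozco: $1,128,650

Total ownership shares = 14,508.
Raw shares: Tam 1,080/14,508 × $3,537,900 = 263,367.25; Becker 1,047/14,508 × $3,537,900 = 255,319.91; Sato 2,481/14,508 × $3,537,900 = 605,013.09; Kowalski 607/14,508 × $3,537,900 = 148,022.15; Ibarra 4,665/14,508 × $3,537,900 = 1,137,600.19; Orozco 4,628/14,508 × $3,537,900 = 1,128,577.42.
At nearest $50: Tam $263,350; Becker $255,300; Sato $605,000; Kowalski $148,000; Ibarra $1,137,600; Orozco $1,128,600. Sum = $3,537,850.
Difference $3,537,900 − $3,537,850 = +$50 applied to Orozco: Orozco becomes $1,128,650.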